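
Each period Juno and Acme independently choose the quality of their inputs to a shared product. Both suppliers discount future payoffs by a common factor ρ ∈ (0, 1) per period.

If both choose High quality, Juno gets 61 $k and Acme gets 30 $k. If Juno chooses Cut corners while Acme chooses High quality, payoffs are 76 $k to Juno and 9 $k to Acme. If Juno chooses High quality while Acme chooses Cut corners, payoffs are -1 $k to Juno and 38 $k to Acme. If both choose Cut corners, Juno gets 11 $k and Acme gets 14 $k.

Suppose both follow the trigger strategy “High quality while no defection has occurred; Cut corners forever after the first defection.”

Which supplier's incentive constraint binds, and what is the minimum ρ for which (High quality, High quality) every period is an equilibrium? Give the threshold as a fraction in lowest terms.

Juno's threshold: (76−61)/(76−11) = 3/13.
Acme's threshold: (38−30)/(38−14) = 1/3.
3/13 < 1/3, so Acme binds and ρ* = 1/3.

Acme; ρ ≥ 1/3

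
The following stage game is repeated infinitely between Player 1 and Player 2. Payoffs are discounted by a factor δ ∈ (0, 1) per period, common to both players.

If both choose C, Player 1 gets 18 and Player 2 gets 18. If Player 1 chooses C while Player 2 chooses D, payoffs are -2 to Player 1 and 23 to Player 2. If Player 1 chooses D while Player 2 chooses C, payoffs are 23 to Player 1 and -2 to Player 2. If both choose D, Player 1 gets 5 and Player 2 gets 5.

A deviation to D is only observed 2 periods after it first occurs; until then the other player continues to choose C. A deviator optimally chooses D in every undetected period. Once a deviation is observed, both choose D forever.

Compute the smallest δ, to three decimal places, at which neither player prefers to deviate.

A deviator earns 23 for 2 periods, then 5 forever; cooperating earns 18 forever. Multiplying the IC by (1−δ):
18 ≥ 23(1−δ^2) + 5δ^2, so 18·δ^2 ≥ 5 and δ^2 ≥ 5/18.
δ ≥ (5/18)^(1/2) ≈ 0.527.

0.527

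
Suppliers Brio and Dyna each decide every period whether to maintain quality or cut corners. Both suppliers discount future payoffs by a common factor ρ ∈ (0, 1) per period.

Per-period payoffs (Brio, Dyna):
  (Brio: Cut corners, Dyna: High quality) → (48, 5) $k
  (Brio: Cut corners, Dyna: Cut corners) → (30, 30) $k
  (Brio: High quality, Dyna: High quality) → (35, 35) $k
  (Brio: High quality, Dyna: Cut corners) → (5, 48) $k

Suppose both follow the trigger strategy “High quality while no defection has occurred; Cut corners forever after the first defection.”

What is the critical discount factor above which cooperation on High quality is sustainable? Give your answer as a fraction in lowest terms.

13/18

Cooperation forever yields 35 each period: 35/(1−ρ).
Deviating yields 48 once, then 30 forever: 48 + 30ρ/(1−ρ).
No profitable deviation requires 35/(1−ρ) ≥ 48 + 30ρ/(1−ρ).
Multiplying by (1−ρ): 35 ≥ 48(1−ρ) + 30ρ = 48 − 18ρ.
So 18ρ ≥ 13, i.e. ρ ≥ 13/18.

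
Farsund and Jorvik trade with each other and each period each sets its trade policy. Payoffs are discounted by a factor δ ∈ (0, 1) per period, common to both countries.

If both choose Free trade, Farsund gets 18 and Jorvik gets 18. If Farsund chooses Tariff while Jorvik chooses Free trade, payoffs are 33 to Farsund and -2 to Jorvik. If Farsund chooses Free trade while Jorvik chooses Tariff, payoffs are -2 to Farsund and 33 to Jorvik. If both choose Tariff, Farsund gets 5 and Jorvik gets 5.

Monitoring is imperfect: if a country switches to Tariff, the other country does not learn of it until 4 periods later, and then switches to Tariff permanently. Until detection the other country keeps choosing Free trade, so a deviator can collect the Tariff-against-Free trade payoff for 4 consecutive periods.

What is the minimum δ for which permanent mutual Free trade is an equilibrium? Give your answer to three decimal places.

The best deviation is to choose Tariff for all 4 undetected periods, earning 33 each, then 5 forever once detected.
Deviation value: 33(1−δ^4)/(1−δ) + 5δ^4/(1−δ); cooperation value: 18/(1−δ).
IC: 18 ≥ 33(1−δ^4) + 5δ^4 = 33 − 28δ^4.
So δ^4 ≥ 15/28, giving δ ≥ (15/28)^(1/4) ≈ 0.856.

0.856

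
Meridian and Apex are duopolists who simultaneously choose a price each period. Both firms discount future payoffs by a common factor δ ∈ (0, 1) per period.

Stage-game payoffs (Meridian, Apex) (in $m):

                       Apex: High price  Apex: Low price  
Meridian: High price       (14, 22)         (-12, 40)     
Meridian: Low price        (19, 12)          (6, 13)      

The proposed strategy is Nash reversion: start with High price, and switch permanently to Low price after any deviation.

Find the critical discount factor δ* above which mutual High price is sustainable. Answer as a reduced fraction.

2/3

For Meridian: deviation gain 19−14 = 5, per-period punishment loss 14−6 = 8. IC gives δ ≥ 5/13.
For Apex: gain 18, loss 9 per period, so δ ≥ 18/27 = 2/3.
The tighter constraint is Apex's, so cooperation needs δ ≥ 2/3.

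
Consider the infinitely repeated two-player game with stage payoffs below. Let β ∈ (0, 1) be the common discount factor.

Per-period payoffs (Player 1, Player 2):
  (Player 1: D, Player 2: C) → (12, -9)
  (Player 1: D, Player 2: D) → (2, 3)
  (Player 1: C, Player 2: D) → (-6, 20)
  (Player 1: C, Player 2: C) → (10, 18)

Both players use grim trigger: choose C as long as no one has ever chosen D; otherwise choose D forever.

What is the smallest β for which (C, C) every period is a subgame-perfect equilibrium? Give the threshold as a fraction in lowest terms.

1/5

For Player 1: deviation gain 12−10 = 2, per-period punishment loss 10−2 = 8. IC gives β ≥ 2/10 = 1/5.
For Player 2: gain 2, loss 15 per period, so β ≥ 2/17.
The tighter constraint is Player 1's, so cooperation needs β ≥ 1/5.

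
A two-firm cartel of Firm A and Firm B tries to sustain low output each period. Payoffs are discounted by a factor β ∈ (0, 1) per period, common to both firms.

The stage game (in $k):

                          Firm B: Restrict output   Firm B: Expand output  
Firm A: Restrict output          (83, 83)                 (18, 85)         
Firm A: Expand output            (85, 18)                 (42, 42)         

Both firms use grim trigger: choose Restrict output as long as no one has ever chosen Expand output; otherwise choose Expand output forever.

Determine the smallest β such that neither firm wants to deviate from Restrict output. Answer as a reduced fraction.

83/(1−β) ≥ 85 + 42β/(1−β)
83 ≥ 85 − 43β
β ≥ 2/43.

2/43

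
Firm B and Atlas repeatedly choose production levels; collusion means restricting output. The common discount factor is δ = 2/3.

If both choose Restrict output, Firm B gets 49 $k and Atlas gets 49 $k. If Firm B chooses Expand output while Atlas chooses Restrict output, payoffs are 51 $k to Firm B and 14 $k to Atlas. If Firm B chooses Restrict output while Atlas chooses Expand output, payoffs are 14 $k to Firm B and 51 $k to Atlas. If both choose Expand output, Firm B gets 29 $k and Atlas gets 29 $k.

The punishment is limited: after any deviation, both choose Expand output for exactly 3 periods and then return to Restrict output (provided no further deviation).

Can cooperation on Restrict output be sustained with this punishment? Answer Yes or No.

Yes

A one-shot deviation gives 51 now, then 29 for 3 periods, then back to 49.
Gain from deviating: (51−49) today; loss: (49−29) in each of the next 3 periods.
No-deviation condition: (49−29)(δ+…+δ^3) ≥ 51−49, i.e. δ+…+δ^3 ≥ 1/10.
At δ = 2/3: δ+…+δ^3 = 1.4074 ≥ 0.1000.
So cooperation is sustainable.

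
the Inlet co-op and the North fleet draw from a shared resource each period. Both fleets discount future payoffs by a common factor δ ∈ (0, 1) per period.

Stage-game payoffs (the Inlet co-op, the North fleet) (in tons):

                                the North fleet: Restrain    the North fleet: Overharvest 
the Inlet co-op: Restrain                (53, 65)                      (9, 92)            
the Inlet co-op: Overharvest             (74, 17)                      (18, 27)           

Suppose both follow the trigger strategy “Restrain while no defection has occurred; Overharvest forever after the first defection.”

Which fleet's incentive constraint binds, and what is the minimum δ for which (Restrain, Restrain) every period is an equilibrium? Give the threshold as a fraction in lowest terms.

the North fleet; δ ≥ 27/65

the Inlet co-op: cooperation gives 53 each period; deviation gives 74 once then 18 forever.
  53/(1−δ) ≥ 74 + 18δ/(1−δ) ⇒ δ ≥ 21/56 = 3/8.
the North fleet: cooperation gives 65 each period; deviation gives 92 once then 27 forever.
  δ ≥ 27/65.
Both must hold, so the binding constraint is the North fleet's: δ ≥ 27/65.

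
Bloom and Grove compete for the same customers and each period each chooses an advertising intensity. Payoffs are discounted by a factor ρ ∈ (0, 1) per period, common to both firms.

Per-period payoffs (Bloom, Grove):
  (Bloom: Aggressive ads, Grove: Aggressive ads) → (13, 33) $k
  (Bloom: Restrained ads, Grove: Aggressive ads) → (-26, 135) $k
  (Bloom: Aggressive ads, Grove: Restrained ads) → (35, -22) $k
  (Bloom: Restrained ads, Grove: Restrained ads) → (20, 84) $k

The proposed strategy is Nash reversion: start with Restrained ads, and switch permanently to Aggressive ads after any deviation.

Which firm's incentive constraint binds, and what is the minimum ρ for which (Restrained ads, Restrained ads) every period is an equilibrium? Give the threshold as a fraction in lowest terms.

Bloom's threshold: (35−20)/(35−13) = 15/22.
Grove's threshold: (135−84)/(135−33) = 1/2.
15/22 > 1/2, so Bloom binds and ρ* = 15/22.

Bloom; ρ ≥ 15/22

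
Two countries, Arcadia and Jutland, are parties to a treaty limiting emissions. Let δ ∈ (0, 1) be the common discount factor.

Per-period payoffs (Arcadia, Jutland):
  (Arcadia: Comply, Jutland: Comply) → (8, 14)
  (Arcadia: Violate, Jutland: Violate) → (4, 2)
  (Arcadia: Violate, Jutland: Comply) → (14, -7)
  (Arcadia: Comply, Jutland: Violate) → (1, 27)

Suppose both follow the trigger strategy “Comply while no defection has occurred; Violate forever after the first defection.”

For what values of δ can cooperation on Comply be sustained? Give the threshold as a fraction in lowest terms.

Arcadia: cooperation gives 8 each period; deviation gives 14 once then 4 forever.
  8/(1−δ) ≥ 14 + 4δ/(1−δ) ⇒ δ ≥ 6/10 = 3/5.
Jutland: cooperation gives 14 each period; deviation gives 27 once then 2 forever.
  δ ≥ 13/25.
Both must hold, so the binding constraint is Arcadia's: δ ≥ 3/5.

3/5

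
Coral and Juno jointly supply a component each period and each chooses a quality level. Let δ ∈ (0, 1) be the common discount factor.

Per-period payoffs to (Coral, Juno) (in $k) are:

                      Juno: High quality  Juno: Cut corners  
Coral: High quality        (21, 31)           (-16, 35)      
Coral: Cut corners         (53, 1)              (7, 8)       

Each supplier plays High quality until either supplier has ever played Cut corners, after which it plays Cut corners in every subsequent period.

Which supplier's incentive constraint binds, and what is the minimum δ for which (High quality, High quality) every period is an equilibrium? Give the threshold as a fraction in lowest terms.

Coral; δ ≥ 16/23

Coral: cooperation gives 21 each period; deviation gives 53 once then 7 forever.
  21/(1−δ) ≥ 53 + 7δ/(1−δ) ⇒ δ ≥ 32/46 = 16/23.
Juno: cooperation gives 31 each period; deviation gives 35 once then 8 forever.
  δ ≥ 4/27.
Both must hold, so the binding constraint is Coral's: δ ≥ 16/23.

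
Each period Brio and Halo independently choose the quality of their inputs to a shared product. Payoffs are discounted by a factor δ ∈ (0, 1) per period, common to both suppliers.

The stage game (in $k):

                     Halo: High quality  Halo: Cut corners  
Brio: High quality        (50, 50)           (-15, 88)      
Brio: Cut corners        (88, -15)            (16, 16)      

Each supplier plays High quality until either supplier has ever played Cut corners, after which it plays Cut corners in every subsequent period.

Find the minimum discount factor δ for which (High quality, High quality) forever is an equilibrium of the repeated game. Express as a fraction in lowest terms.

19/36

50/(1−δ) ≥ 88 + 16δ/(1−δ)
50 ≥ 88 − 72δ
δ ≥ 38/72 = 19/36.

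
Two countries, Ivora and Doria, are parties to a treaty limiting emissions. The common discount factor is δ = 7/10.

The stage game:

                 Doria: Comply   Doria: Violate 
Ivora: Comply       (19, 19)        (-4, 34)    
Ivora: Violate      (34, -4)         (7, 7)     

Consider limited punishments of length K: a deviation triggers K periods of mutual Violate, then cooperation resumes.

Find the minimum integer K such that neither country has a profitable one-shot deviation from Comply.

Need Σ_{k=1}^{K} δ^k ≥ (34−19)/(19−7) = 1.2500 at δ = 7/10.
At K = 2 the sum is 1.1900 < 1.2500; at K = 3 it is 1.5330 ≥ 1.2500.
So the minimum punishment length is K = 3.

3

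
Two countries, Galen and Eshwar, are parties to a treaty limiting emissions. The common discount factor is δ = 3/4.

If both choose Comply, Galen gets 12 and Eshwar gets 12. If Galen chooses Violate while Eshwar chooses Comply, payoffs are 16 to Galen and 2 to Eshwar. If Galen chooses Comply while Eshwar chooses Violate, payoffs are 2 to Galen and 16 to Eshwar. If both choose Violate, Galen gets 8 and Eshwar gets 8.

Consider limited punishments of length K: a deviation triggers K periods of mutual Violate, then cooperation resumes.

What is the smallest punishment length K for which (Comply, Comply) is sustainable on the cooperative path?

IC: δ(1−δ^K)/(1−δ) ≥ (16−12)/(12−8) = 1.
With δ = 3/4: need 1 − δ^K ≥ 1·(1−3/4)/(3/4), i.e. δ^K ≤ 0.6667.
Since (3/4)^1 = 0.7500 and (3/4)^2 = 0.5625, the smallest such K is 2.

2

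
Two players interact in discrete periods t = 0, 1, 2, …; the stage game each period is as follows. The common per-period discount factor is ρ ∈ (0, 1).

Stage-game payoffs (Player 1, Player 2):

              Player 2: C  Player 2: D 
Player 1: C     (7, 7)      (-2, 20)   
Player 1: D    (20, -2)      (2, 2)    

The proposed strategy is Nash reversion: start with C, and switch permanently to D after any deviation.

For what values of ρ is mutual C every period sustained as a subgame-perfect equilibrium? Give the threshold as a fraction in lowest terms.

13/18

Under grim trigger the critical discount factor is (T−C)/(T−P) with T = 20, C = 7, P = 2.
ρ* = (20−7)/(20−2) = 13/18.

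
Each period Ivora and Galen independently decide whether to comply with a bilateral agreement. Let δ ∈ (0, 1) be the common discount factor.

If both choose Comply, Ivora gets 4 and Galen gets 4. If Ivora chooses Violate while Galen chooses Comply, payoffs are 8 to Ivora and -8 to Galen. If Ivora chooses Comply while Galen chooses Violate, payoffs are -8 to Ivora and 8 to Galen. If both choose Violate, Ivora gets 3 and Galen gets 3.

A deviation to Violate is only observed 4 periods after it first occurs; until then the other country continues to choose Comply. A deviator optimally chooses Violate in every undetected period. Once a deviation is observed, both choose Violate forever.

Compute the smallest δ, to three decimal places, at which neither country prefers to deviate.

0.946

Deviating for the 4 undetected periods gains 8−4 = 4 per period over cooperation, then loses 4−3 = 1 per period forever once punishment starts.
Gain: 4(1 + δ + … + δ^3); loss: 1·δ^4/(1−δ).
No profitable deviation ⇔ 4(1−δ^4) ≤ 1·δ^4, i.e. δ^4 ≥ 4/(4+1) = 4/5.
Hence δ ≥ (4/5)^(1/4) ≈ 0.946.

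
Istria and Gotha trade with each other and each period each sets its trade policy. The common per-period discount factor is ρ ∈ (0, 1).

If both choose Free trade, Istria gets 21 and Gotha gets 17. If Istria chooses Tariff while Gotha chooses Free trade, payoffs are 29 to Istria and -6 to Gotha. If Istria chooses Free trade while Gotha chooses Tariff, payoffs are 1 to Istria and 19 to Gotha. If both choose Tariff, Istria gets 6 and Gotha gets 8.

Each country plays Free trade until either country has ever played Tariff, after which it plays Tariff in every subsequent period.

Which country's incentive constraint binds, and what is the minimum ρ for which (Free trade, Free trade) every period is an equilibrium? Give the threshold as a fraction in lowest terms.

For Istria: deviation gain 29−21 = 8, per-period punishment loss 21−6 = 15. IC gives ρ ≥ 8/23.
For Gotha: gain 2, loss 9 per period, so ρ ≥ 2/11.
The tighter constraint is Istria's, so cooperation needs ρ ≥ 8/23.

Istria; ρ ≥ 8/23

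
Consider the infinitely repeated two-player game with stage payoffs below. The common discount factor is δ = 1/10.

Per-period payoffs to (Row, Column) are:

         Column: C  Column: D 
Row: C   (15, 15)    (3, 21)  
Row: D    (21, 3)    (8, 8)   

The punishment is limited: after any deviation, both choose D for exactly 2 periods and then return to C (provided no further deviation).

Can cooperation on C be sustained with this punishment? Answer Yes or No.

No

Comparing payoff streams over the 3 periods until play realigns: cooperate → 15(1+δ+…+δ^2); deviate → 21 + 8(δ+…+δ^2).
Cooperation is sustained iff (15−8)(δ+…+δ^2) ≥ 21−15.
δ+…+δ^2 = 1/10·(1−(1/10)^2)/(1−1/10) = 0.1100, and (21−15)/(15−8) = 0.8571.
0.1100 < 0.8571, so cooperation is not sustainable.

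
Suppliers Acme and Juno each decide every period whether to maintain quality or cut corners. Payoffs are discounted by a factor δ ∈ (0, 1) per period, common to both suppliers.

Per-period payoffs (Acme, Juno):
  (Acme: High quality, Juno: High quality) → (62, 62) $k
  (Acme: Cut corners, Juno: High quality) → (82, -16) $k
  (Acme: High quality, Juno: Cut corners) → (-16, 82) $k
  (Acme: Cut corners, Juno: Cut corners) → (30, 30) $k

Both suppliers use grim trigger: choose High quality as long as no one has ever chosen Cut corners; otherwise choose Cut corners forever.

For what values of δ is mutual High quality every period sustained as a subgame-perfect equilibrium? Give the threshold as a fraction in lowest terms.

62/(1−δ) ≥ 82 + 30δ/(1−δ)
62 ≥ 82 − 52δ
δ ≥ 20/52 = 5/13.

5/13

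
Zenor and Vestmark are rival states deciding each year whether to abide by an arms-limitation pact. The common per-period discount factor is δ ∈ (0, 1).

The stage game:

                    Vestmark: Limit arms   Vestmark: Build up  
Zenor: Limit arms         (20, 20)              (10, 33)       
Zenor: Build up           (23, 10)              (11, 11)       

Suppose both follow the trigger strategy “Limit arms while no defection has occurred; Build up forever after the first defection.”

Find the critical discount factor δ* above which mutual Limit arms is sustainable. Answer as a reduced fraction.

13/22

Zenor's threshold: (23−20)/(23−11) = 1/4.
Vestmark's threshold: (33−20)/(33−11) = 13/22.
1/4 < 13/22, so Vestmark binds and δ* = 13/22.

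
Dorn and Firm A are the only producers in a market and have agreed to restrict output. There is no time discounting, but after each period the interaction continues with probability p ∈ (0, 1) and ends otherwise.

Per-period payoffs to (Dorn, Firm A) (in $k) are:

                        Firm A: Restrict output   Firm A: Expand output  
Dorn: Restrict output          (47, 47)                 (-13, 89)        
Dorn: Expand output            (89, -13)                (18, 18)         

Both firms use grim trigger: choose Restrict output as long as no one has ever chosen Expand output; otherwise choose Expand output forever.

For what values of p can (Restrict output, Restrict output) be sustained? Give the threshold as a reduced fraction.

42/71

With no time discounting, the continuation probability p plays the role of the discount factor.
Grim-trigger IC: 47/(1−p) ≥ 89 + 18p/(1−p) ⇒ p ≥ (89−47)/(89−18) = 42/71.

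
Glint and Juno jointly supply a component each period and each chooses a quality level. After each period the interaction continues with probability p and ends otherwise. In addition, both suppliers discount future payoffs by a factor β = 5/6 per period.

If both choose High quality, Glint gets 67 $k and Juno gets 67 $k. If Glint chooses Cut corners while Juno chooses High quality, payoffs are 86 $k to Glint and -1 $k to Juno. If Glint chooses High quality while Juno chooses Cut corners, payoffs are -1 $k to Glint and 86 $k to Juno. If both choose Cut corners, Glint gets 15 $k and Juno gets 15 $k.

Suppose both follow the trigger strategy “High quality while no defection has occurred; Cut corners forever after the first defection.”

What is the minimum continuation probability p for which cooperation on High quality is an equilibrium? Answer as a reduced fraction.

114/355

Expected continuation weight on next period's payoff is β·p = 5/6·p, which plays the role of the discount factor.
Cooperation requires 5/6·p ≥ (86−67)/(86−15) = 19/71, hence p ≥ 114/355.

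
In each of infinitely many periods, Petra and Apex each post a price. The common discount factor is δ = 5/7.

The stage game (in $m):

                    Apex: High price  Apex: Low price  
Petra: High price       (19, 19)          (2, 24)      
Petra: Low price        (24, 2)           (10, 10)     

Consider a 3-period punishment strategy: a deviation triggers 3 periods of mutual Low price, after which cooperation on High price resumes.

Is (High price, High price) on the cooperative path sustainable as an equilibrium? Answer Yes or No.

Yes

IC: δ+…+δ^3 ≥ (24−19)/(19−10) = 5/9.
At δ = 5/7: partial sum = 1.5889 ≥ 0.5556. Cooperation sustainable.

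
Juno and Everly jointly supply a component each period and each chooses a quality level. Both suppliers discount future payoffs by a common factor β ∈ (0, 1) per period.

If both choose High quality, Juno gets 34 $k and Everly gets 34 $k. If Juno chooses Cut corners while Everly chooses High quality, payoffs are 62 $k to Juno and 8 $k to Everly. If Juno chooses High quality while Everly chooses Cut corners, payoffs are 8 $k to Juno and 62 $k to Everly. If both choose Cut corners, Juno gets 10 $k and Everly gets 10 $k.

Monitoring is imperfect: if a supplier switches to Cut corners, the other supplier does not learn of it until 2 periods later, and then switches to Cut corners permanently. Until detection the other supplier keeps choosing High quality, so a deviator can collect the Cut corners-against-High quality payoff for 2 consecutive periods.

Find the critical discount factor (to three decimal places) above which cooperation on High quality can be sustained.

0.734

The best deviation is to choose Cut corners for all 2 undetected periods, earning 62 each, then 10 forever once detected.
Deviation value: 62(1−β^2)/(1−β) + 10β^2/(1−β); cooperation value: 34/(1−β).
IC: 34 ≥ 62(1−β^2) + 10β^2 = 62 − 52β^2.
So β^2 ≥ 28/52 = 7/13, giving β ≥ (7/13)^(1/2) ≈ 0.734.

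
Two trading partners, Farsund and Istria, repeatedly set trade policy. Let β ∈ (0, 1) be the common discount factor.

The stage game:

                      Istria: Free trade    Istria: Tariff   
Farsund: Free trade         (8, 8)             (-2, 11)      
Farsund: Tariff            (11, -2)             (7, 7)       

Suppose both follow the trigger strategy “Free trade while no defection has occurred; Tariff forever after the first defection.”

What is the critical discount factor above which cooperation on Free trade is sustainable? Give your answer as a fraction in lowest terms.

8/(1−β) ≥ 11 + 7β/(1−β)
8 ≥ 11 − 4β
β ≥ 3/4.

3/4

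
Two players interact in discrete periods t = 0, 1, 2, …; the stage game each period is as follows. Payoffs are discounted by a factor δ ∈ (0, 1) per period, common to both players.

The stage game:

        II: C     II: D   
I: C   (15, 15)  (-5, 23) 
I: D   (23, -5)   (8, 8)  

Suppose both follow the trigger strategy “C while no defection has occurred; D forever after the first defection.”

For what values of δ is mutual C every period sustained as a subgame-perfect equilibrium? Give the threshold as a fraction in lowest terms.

Under grim trigger the critical discount factor is (T−C)/(T−P) with T = 23, C = 15, P = 8.
δ* = (23−15)/(23−8) = 8/15.

8/15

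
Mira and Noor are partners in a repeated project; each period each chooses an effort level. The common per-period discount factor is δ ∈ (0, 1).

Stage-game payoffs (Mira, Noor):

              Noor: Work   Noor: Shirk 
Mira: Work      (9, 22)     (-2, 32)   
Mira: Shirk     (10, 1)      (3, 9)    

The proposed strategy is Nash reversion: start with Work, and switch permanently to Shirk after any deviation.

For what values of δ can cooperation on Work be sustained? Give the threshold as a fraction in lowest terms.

10/23

For Mira: deviation gain 10−9 = 1, per-period punishment loss 9−3 = 6. IC gives δ ≥ 1/7.
For Noor: gain 10, loss 13 per period, so δ ≥ 10/23.
The tighter constraint is Noor's, so cooperation needs δ ≥ 10/23.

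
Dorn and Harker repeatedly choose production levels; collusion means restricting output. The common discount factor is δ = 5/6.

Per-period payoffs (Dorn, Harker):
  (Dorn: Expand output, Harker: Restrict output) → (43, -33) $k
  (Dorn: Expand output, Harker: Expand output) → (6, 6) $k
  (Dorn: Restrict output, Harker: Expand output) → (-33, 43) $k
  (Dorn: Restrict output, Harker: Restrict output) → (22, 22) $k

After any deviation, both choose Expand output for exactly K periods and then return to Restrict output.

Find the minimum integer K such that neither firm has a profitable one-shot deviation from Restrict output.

No profitable deviation requires (22−6)(δ+…+δ^K) ≥ 43−22, i.e. δ+…+δ^K ≥ 21/16 ≈ 1.3125.
With δ = 5/6, the partial sums are K=1: 0.8333, K=2: 1.5278.
K = 2 is the first length at which the sum reaches 1.3125.

2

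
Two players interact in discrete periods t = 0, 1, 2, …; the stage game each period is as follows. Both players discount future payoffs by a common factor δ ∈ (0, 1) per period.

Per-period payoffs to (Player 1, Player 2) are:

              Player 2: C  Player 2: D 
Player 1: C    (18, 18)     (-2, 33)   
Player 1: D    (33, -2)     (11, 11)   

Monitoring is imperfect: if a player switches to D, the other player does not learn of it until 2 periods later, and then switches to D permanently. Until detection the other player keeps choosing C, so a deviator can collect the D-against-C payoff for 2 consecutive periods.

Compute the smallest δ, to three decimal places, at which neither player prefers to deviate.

A deviator earns 33 for 2 periods, then 11 forever; cooperating earns 18 forever. Multiplying the IC by (1−δ):
18 ≥ 33(1−δ^2) + 11δ^2, so 22·δ^2 ≥ 15 and δ^2 ≥ 15/22.
δ ≥ (15/22)^(1/2) ≈ 0.826.

0.826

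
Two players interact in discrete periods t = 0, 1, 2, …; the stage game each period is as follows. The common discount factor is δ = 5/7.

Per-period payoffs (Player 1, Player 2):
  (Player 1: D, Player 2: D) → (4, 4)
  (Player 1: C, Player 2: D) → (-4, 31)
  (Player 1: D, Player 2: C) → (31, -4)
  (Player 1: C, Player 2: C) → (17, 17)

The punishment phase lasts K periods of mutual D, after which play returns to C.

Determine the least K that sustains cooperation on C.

2

IC: δ(1−δ^K)/(1−δ) ≥ (31−17)/(17−4) = 14/13.
With δ = 5/7: need 1 − δ^K ≥ 14/13·(1−5/7)/(5/7), i.e. δ^K ≤ 0.5692.
Since (5/7)^1 = 0.7143 and (5/7)^2 = 0.5102, the smallest such K is 2.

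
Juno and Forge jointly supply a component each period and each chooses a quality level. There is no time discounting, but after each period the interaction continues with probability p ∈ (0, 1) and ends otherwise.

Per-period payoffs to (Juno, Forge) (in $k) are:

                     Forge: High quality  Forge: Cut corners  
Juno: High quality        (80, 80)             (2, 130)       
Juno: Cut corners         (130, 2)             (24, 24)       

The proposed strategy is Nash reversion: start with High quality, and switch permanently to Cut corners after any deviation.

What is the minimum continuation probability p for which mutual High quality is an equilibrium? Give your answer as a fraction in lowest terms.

With no time discounting, the continuation probability p plays the role of the discount factor.
Grim-trigger IC: 80/(1−p) ≥ 130 + 24p/(1−p) ⇒ p ≥ (130−80)/(130−24) = 25/53.

25/53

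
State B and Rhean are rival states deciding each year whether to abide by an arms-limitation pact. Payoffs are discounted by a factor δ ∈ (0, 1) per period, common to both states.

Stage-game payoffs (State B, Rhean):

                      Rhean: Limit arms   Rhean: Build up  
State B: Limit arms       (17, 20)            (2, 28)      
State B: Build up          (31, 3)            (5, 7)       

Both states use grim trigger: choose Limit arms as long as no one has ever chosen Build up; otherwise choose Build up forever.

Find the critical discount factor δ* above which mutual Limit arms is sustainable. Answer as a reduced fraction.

For State B: deviation gain 31−17 = 14, per-period punishment loss 17−5 = 12. IC gives δ ≥ 14/26 = 7/13.
For Rhean: gain 8, loss 13 per period, so δ ≥ 8/21.
The tighter constraint is State B's, so cooperation needs δ ≥ 7/13.

7/13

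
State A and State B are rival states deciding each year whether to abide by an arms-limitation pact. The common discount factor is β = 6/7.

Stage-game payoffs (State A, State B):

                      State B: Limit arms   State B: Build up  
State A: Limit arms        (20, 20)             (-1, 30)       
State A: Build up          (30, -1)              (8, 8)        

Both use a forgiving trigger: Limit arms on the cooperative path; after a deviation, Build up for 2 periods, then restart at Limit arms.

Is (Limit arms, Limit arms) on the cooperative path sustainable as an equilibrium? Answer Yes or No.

Yes

A one-shot deviation gives 30 now, then 8 for 2 periods, then back to 20.
Gain from deviating: (30−20) today; loss: (20−8) in each of the next 2 periods.
No-deviation condition: (20−8)(β+…+β^2) ≥ 30−20, i.e. β+…+β^2 ≥ 5/6.
At β = 6/7: β+…+β^2 = 1.5918 ≥ 0.8333.
So cooperation is sustainable.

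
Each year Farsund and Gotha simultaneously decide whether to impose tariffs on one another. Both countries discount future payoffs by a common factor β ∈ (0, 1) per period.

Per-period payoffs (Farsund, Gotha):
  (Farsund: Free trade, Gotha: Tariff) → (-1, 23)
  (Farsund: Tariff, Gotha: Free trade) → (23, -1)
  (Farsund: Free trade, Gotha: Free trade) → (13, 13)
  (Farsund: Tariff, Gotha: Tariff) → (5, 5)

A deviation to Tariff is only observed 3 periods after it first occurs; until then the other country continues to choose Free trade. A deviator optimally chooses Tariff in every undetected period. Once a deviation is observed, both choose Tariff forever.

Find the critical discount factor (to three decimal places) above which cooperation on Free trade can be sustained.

Deviating for the 3 undetected periods gains 23−13 = 10 per period over cooperation, then loses 13−5 = 8 per period forever once punishment starts.
Gain: 10(1 + β + … + β^2); loss: 8·β^3/(1−β).
No profitable deviation ⇔ 10(1−β^3) ≤ 8·β^3, i.e. β^3 ≥ 10/(10+8) = 5/9.
Hence β ≥ (5/9)^(1/3) ≈ 0.822.

0.822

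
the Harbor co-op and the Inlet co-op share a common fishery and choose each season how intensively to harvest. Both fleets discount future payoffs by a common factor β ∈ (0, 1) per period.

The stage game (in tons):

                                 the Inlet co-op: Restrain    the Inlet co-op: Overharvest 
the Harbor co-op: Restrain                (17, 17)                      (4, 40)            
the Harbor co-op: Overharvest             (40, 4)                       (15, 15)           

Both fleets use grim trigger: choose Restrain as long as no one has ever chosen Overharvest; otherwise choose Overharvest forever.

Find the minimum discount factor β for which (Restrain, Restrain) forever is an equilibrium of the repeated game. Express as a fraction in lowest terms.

23/25

Under grim trigger the critical discount factor is (T−C)/(T−P) with T = 40, C = 17, P = 15.
β* = (40−17)/(40−15) = 23/25.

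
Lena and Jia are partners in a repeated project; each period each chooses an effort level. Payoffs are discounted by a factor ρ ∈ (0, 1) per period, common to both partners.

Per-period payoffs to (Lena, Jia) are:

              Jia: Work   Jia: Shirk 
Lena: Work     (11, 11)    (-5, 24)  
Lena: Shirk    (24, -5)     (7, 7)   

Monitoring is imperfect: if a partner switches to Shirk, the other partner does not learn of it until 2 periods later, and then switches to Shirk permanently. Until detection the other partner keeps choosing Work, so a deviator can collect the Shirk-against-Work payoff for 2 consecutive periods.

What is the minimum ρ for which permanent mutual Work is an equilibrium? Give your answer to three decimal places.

0.874

A deviator earns 24 for 2 periods, then 7 forever; cooperating earns 11 forever. Multiplying the IC by (1−ρ):
11 ≥ 24(1−ρ^2) + 7ρ^2, so 17·ρ^2 ≥ 13 and ρ^2 ≥ 13/17.
ρ ≥ (13/17)^(1/2) ≈ 0.874.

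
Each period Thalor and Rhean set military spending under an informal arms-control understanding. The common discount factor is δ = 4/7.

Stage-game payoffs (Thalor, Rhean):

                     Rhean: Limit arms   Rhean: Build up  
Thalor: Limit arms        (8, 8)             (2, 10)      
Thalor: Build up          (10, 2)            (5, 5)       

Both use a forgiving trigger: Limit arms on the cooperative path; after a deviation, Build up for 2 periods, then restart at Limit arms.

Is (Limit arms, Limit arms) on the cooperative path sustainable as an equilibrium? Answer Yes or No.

Yes

Comparing payoff streams over the 3 periods until play realigns: cooperate → 8(1+δ+…+δ^2); deviate → 10 + 5(δ+…+δ^2).
Cooperation is sustained iff (8−5)(δ+…+δ^2) ≥ 10−8.
δ+…+δ^2 = 4/7·(1−(4/7)^2)/(1−4/7) = 0.8980, and (10−8)/(8−5) = 0.6667.
0.8980 ≥ 0.6667, so cooperation is sustainable.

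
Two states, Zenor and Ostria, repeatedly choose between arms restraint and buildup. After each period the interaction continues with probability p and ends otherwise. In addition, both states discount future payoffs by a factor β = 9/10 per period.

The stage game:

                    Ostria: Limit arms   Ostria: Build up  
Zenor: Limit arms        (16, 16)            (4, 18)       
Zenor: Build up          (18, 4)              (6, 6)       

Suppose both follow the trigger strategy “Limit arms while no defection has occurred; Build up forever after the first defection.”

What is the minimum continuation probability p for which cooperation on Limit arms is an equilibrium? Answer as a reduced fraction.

With continuation probability p and discount β, the effective per-period discount factor is βp.
Grim-trigger IC: βp ≥ (18−16)/(18−6) = 1/6.
So p ≥ (1/6)/(9/10) = 5/27.

5/27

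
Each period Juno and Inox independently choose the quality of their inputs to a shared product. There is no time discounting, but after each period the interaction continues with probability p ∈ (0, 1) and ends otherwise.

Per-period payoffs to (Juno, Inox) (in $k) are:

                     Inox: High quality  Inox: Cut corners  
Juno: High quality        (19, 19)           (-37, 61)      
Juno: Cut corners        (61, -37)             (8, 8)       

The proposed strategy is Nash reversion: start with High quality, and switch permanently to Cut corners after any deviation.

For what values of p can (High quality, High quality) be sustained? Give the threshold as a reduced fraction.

With no time discounting, the continuation probability p plays the role of the discount factor.
Grim-trigger IC: 19/(1−p) ≥ 61 + 8p/(1−p) ⇒ p ≥ (61−19)/(61−8) = 42/53.

42/53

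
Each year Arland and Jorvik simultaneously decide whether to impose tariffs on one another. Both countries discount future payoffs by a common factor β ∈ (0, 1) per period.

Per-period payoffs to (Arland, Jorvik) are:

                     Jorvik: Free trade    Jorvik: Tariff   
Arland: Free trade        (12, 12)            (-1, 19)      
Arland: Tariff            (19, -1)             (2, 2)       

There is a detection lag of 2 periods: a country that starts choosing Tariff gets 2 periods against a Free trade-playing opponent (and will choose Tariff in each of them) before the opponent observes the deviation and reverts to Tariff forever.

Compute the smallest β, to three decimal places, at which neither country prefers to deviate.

The best deviation is to choose Tariff for all 2 undetected periods, earning 19 each, then 2 forever once detected.
Deviation value: 19(1−β^2)/(1−β) + 2β^2/(1−β); cooperation value: 12/(1−β).
IC: 12 ≥ 19(1−β^2) + 2β^2 = 19 − 17β^2.
So β^2 ≥ 7/17, giving β ≥ (7/17)^(1/2) ≈ 0.642.

0.642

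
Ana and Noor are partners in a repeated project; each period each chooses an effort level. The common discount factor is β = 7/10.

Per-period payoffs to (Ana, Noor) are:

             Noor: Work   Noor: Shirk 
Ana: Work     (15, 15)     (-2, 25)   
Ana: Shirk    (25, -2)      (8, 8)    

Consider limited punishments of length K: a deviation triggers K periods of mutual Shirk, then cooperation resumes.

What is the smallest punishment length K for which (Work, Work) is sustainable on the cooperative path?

IC: β(1−β^K)/(1−β) ≥ (25−15)/(15−8) = 10/7.
With β = 7/10: need 1 − β^K ≥ 10/7·(1−7/10)/(7/10), i.e. β^K ≤ 0.3878.
Since (7/10)^2 = 0.4900 and (7/10)^3 = 0.3430, the smallest such K is 3.

3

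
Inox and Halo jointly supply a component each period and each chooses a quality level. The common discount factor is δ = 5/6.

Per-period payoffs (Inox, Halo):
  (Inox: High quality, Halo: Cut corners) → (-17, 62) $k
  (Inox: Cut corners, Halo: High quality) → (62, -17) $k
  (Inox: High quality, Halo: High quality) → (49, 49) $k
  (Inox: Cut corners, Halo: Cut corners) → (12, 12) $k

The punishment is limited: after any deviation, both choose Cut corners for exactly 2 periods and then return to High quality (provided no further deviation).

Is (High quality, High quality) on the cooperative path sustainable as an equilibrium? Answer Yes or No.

Comparing payoff streams over the 3 periods until play realigns: cooperate → 49(1+δ+…+δ^2); deviate → 62 + 12(δ+…+δ^2).
Cooperation is sustained iff (49−12)(δ+…+δ^2) ≥ 62−49.
δ+…+δ^2 = 5/6·(1−(5/6)^2)/(1−5/6) = 1.5278, and (62−49)/(49−12) = 0.3514.
1.5278 ≥ 0.3514, so cooperation is sustainable.

Yes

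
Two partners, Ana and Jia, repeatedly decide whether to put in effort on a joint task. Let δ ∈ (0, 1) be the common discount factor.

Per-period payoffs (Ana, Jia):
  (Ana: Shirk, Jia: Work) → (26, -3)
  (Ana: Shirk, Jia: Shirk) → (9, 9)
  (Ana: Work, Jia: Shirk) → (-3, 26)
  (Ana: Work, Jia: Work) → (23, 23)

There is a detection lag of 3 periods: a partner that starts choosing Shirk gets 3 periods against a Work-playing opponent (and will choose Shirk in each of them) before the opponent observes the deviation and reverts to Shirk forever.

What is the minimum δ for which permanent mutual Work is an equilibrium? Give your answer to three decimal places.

0.561

A deviator earns 26 for 3 periods, then 9 forever; cooperating earns 23 forever. Multiplying the IC by (1−δ):
23 ≥ 26(1−δ^3) + 9δ^3, so 17·δ^3 ≥ 3 and δ^3 ≥ 3/17.
δ ≥ (3/17)^(1/3) ≈ 0.561.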